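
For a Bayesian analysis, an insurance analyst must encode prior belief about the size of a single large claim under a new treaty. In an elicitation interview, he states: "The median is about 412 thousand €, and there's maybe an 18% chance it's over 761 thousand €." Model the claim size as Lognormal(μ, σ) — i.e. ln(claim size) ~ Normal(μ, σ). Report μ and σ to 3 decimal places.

If T ~ Lognormal(μ,σ) then ln T ~ Normal(μ,σ), so the p-quantile of ln T is μ + z_p·σ.
ln(412) = 6.021 and ln(761) = 6.635; z_{0.5} = 0, z_{0.82} = 0.9154.
σ = (6.635 − 6.021)/(0.9154 − (0)) = 0.670.
μ = 6.021 − (0)·0.670 = 6.021.

μ ≈ 6.021, σ ≈ 0.670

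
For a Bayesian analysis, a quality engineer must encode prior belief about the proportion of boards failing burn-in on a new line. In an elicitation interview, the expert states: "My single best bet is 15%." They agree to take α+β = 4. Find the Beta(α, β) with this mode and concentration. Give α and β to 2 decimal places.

α = 1.30, β = 2.70

For α,β > 1 the Beta mode is (α−1)/(α+β−2). With α+β = 4, the mode is (α−1)/2.
Set (α−1)/2 = 0.15 → α = 1 + 0.15·2 = 1.30.
β = 4 − α = 2.70.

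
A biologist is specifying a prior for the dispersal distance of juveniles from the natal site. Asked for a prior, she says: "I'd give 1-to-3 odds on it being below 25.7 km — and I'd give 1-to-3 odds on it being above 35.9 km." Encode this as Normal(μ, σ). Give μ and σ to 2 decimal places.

μ = 30.80, σ = 7.56

For Normal(μ,σ), the p-quantile is μ + z_p·σ. Here z_{0.25} = -0.6745, z_{0.75} = 0.6745.
So 25.7 = μ − 0.6745σ and 35.9 = μ + 0.6745σ.
Subtracting: σ = (35.9 − 25.7)/(0.6745 − (-0.6745)) = 7.56.
Then μ = 25.7 − (-0.6745)·7.56 = 30.80.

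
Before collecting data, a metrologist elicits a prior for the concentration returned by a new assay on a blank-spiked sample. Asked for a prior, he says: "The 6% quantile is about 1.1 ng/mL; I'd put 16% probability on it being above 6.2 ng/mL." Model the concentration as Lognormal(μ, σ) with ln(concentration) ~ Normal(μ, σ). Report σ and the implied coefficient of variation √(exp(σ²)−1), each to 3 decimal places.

If T ~ Lognormal(μ,σ) then ln T ~ Normal(μ,σ), so the p-quantile of ln T is μ + z_p·σ.
ln(1.1) = 0.09531 and ln(6.2) = 1.825; z_{0.06} = -1.555, z_{0.84} = 0.9945.
σ = (1.825 − 0.09531)/(0.9945 − (-1.555)) = 0.678.
μ = 0.09531 − (-1.555)·0.678 = 1.150.
CV = √(exp(σ²)−1) = √(exp(0.4601)−1) = 0.764.

σ ≈ 0.678, CV ≈ 0.764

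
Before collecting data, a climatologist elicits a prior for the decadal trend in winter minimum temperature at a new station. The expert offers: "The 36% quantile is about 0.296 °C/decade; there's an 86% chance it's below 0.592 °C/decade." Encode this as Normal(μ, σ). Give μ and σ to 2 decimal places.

μ = 0.37, σ = 0.21

The p-quantile of Normal(μ,σ) is μ + z_p·σ, with z_{0.36} = -0.3585 and z_{0.86} = 1.08.
Eliminate σ: μ = (z₂·x₁ − z₁·x₂)/(z₂ − z₁) = (1.08·0.296 − (-0.3585)·0.592)/1.439 = 0.37.
Then σ = (x₂ − x₁)/(z₂ − z₁) = (0.592 − 0.296)/1.439 = 0.21.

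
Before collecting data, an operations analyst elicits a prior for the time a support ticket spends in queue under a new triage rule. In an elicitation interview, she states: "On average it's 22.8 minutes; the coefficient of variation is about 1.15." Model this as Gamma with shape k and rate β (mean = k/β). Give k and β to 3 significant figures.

k ≈ 0.756, β ≈ 0.0332

For Gamma(k, rate β): mean = k/β, variance = k/β², so CV = 1/√k.
CV = 1.15, hence k = 1/CV² = 0.756.
Then β = k/mean = 0.756/22.8 = 0.0332.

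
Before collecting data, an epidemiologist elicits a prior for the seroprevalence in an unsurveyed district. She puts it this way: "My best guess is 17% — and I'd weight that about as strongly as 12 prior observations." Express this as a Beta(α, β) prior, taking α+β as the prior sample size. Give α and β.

α = 2.04, β = 9.96

Under the effective-sample-size interpretation, Beta(α, β) has prior mean α/(α+β) and prior sample size α+β.
So α+β = 12 and α/(α+β) = 0.17, giving α = 0.17·12 = 2.04 and β = 12 − 2.04 = 9.96.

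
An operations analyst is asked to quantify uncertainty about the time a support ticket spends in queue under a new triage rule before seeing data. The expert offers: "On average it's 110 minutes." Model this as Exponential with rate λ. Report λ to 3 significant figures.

λ ≈ 0.00909

Exponential mean = 1/λ, so λ = 1/110.0 = 0.00909.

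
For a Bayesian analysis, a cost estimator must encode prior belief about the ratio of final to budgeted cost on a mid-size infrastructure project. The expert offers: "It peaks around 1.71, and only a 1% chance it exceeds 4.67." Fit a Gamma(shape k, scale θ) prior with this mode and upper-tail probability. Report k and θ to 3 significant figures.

Gamma(k,θ) with k>1 has mode (k−1)θ, so θ = 1.71/(k−1).
Need P(X < 4.67) = 0.99 with θ tied to k this way. Start at k = 2, θ = 1.71: P(X<4.67) ≈ 0.757.
Too low — raise k to concentrate. Iterating converges to k ≈ 5.56.
Then θ = 1.71/(5.56−1) ≈ 0.375.

k ≈ 5.56, θ ≈ 0.375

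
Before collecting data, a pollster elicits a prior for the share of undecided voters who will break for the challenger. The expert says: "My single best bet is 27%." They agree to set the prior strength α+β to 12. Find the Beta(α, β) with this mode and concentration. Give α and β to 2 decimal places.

For α,β > 1 the Beta mode is (α−1)/(α+β−2). With α+β = 12, the mode is (α−1)/10.
Set (α−1)/10 = 0.27 → α = 1 + 0.27·10 = 3.70.
β = 12 − α = 8.30.

α = 3.70, β = 8.30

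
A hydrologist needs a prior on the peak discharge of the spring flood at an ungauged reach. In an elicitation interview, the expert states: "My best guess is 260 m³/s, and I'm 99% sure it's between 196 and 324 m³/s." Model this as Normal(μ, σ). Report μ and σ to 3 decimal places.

μ = 260.000, σ = 24.846

A symmetric 99% interval runs μ ± z·σ with z = 2.576.
Half-width = 64, so σ = 64/2.576 = 24.846.
μ is the stated best guess, 260.000.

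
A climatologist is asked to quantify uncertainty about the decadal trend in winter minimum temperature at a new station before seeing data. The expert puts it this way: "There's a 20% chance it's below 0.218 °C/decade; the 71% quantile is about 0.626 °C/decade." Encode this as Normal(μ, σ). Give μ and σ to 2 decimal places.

The p-quantile of Normal(μ,σ) is μ + z_p·σ, with z_{0.2} = -0.8416 and z_{0.71} = 0.5534.
Eliminate σ: μ = (z₂·x₁ − z₁·x₂)/(z₂ − z₁) = (0.5534·0.218 − (-0.8416)·0.626)/1.395 = 0.46.
Then σ = (x₂ − x₁)/(z₂ − z₁) = (0.626 − 0.218)/1.395 = 0.29.

μ = 0.46, σ = 0.29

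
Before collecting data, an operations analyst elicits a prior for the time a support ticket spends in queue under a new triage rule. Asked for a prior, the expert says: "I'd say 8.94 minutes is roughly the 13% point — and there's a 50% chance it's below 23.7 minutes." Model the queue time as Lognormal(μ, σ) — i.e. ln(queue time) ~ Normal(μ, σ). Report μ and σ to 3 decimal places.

If T ~ Lognormal(μ,σ) then ln T ~ Normal(μ,σ), so the p-quantile of ln T is μ + z_p·σ.
ln(8.94) = 2.191 and ln(23.7) = 3.165; z_{0.13} = -1.126, z_{0.5} = 0.
σ = (3.165 − 2.191)/(0 − (-1.126)) = 0.866.
μ = 2.191 − (-1.126)·0.866 = 3.165.

μ ≈ 3.165, σ ≈ 0.866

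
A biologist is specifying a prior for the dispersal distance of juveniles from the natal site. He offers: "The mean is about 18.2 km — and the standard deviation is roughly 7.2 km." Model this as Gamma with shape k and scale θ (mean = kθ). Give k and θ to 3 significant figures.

For Gamma(k, scale θ): mean = kθ, variance = kθ², so CV = 1/√k.
CV = SD/mean = 7.2/18.2 = 0.3956, hence k = 1/CV² = 6.39.
Then θ = mean/k = 18.2/6.39 = 2.85.

k ≈ 6.39, θ ≈ 2.85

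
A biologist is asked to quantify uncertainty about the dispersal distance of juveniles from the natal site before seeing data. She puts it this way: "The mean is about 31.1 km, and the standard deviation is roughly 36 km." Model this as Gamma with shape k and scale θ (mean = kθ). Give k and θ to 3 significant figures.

k ≈ 0.746, θ ≈ 41.7

For Gamma(k, scale θ): mean = kθ, variance = kθ², so CV = 1/√k.
CV = SD/mean = 36/31.1 = 1.158, hence k = 1/CV² = 0.746.
Then θ = mean/k = 31.1/0.746 = 41.7.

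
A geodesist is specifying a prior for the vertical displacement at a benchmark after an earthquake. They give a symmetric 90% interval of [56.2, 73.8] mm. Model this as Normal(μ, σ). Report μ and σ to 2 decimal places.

μ = 65.00, σ = 5.35

A symmetric 90% interval runs μ ± z·σ with z = 1.645.
Half-width = 8.8, so σ = 8.8/1.645 = 5.35.
μ is the interval midpoint, 65.00.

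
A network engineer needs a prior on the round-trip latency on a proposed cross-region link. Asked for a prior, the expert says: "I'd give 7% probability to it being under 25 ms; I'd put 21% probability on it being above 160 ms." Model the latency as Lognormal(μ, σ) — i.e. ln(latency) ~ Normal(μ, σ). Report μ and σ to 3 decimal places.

If T ~ Lognormal(μ,σ) then ln T ~ Normal(μ,σ), so the p-quantile of ln T is μ + z_p·σ.
ln(25) = 3.219 and ln(160) = 5.075; z_{0.07} = -1.476, z_{0.79} = 0.8064.
σ = (5.075 − 3.219)/(0.8064 − (-1.476)) = 0.813.
μ = 3.219 − (-1.476)·0.813 = 4.419.

μ ≈ 4.419, σ ≈ 0.813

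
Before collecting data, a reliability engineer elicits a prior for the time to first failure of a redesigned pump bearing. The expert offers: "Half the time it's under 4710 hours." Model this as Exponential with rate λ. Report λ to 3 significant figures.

λ ≈ 0.000147

Exponential median = ln 2 / λ, so λ = ln 2 / 4710.0 = 0.000147.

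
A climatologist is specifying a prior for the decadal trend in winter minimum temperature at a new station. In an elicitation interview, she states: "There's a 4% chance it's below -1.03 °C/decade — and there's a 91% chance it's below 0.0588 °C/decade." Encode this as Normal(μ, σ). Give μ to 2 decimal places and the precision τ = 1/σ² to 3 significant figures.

For Normal(μ,σ), the p-quantile is μ + z_p·σ. Here z_{0.04} = -1.751, z_{0.91} = 1.341.
So -1.03 = μ − 1.751σ and 0.0588 = μ + 1.341σ.
Subtracting: σ = (0.0588 − -1.03)/(1.341 − (-1.751)) = 0.35.
Then μ = -1.03 − (-1.751)·0.35 = -0.41.
Precision τ = 1/σ² = 1/0.3522² = 8.06.

μ = -0.41, τ = 8.06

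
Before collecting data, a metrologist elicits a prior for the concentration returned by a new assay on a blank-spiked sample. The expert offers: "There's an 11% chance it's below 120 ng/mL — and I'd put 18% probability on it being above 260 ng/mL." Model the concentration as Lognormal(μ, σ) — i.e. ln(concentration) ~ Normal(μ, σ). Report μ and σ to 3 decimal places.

If T ~ Lognormal(μ,σ) then ln T ~ Normal(μ,σ), so the p-quantile of ln T is μ + z_p·σ.
ln(120) = 4.787 and ln(260) = 5.561; z_{0.11} = -1.227, z_{0.82} = 0.9154.
σ = (5.561 − 4.787)/(0.9154 − (-1.227)) = 0.361.
μ = 4.787 − (-1.227)·0.361 = 5.230.

μ ≈ 5.230, σ ≈ 0.361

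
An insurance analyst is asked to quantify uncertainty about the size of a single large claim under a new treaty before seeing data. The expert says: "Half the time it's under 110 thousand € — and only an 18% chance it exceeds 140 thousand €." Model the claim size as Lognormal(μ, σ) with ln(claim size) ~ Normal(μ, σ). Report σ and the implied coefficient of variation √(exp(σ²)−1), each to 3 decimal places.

If T ~ Lognormal(μ,σ) then ln T ~ Normal(μ,σ), so the p-quantile of ln T is μ + z_p·σ.
ln(110) = 4.7 and ln(140) = 4.942; z_{0.5} = 0, z_{0.82} = 0.9154.
σ = (4.942 − 4.7)/(0.9154 − (0)) = 0.263.
μ = 4.7 − (0)·0.263 = 4.700.
CV = √(exp(σ²)−1) = √(exp(0.0694)−1) = 0.268.

σ ≈ 0.263, CV ≈ 0.268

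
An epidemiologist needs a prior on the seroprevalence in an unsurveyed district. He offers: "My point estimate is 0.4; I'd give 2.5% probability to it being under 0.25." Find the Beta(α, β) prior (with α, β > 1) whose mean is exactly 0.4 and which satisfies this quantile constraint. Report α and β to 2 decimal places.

With mean 0.4 fixed, write α = 0.4s, β = 0.6s where s = α+β.
Need P(θ < 0.25) = 0.025 under Beta(0.4s, 0.6s). Normal approximation: (q−m)/√(m(1−m)/s) ≈ z_{0.025} = -1.96, so s ≈ 0.4·0.6·(-1.96)²/(0.25−0.4)² = 41.0.
At s = 41.0: P(θ<0.25) ≈ 0.019. Adjusting to match 0.025 gives s ≈ 36.81.
So α = 0.4·36.81 ≈ 14.72, β = 0.6·36.81 ≈ 22.09.

α ≈ 14.72, β ≈ 22.09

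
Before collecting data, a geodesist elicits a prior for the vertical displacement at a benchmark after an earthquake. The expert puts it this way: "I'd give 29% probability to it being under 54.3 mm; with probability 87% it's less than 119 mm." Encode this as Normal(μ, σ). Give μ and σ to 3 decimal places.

The p-quantile of Normal(μ,σ) is μ + z_p·σ, with z_{0.29} = -0.5534 and z_{0.87} = 1.126.
Eliminate σ: μ = (z₂·x₁ − z₁·x₂)/(z₂ − z₁) = (1.126·54.3 − (-0.5534)·119)/1.68 = 75.615.
Then σ = (x₂ − x₁)/(z₂ − z₁) = (119 − 54.3)/1.68 = 38.517.

μ = 75.615, σ = 38.517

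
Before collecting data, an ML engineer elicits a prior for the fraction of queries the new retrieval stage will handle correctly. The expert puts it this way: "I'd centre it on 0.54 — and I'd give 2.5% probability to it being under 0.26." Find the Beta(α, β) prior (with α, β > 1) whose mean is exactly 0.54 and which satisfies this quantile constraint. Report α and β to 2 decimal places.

α ≈ 6.06, β ≈ 5.16

With mean 0.54 fixed, write α = 0.54s, β = 0.46s where s = α+β.
Need P(θ < 0.26) = 0.025 under Beta(0.54s, 0.46s). Normal approximation: (q−m)/√(m(1−m)/s) ≈ z_{0.025} = -1.96, so s ≈ 0.54·0.46·(-1.96)²/(0.26−0.54)² = 12.2.
At s = 12.2: P(θ<0.26) ≈ 0.020. Adjusting to match 0.025 gives s ≈ 11.21.
So α = 0.54·11.21 ≈ 6.06, β = 0.46·11.21 ≈ 5.16.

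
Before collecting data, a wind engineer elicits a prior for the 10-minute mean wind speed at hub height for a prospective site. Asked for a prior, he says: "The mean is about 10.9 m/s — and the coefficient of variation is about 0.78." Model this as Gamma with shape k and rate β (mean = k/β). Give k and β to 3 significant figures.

For Gamma(k, rate β): mean = k/β, variance = k/β², so CV = 1/√k.
CV = 0.78, hence k = 1/CV² = 1.64.
Then β = k/mean = 1.64/10.9 = 0.151.

k ≈ 1.64, β ≈ 0.151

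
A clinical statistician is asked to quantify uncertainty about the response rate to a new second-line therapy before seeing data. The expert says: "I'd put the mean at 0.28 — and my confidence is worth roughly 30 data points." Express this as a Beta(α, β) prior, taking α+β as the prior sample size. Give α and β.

α = 8.4, β = 21.6

Under the effective-sample-size interpretation, Beta(α, β) has prior mean α/(α+β) and prior sample size α+β.
So α+β = 30 and α/(α+β) = 0.28, giving α = 0.28·30 = 8.4 and β = 30 − 8.4 = 21.6.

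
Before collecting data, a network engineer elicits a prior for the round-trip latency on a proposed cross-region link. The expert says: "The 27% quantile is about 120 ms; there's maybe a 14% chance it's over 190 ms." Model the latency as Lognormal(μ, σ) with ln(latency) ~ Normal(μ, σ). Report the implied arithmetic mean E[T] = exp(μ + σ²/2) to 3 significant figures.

If T ~ Lognormal(μ,σ) then ln T ~ Normal(μ,σ), so the p-quantile of ln T is μ + z_p·σ.
ln(120) = 4.787 and ln(190) = 5.247; z_{0.27} = -0.6128, z_{0.86} = 1.08.
σ = (5.247 − 4.787)/(1.08 − (-0.6128)) = 0.271.
μ = 4.787 − (-0.6128)·0.271 = 4.954.
E[T] = exp(μ + σ²/2) = exp(4.954 + 0.0368) = 147 ms.

E[T] ≈ 147 ms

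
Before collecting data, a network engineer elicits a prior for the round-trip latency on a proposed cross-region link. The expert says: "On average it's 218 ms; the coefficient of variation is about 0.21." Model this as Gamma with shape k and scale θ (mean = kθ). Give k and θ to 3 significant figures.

For Gamma(k, scale θ): mean = kθ, variance = kθ², so CV = 1/√k.
CV = 0.21, hence k = 1/CV² = 22.7.
Then θ = mean/k = 218/22.7 = 9.61.

k ≈ 22.7, θ ≈ 9.61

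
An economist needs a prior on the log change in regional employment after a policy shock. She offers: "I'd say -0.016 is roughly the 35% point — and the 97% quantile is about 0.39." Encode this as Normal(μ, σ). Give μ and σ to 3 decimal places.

The p-quantile of Normal(μ,σ) is μ + z_p·σ, with z_{0.35} = -0.3853 and z_{0.97} = 1.881.
Eliminate σ: μ = (z₂·x₁ − z₁·x₂)/(z₂ − z₁) = (1.881·-0.016 − (-0.3853)·0.39)/2.266 = 0.053.
Then σ = (x₂ − x₁)/(z₂ − z₁) = (0.39 − -0.016)/2.266 = 0.179.

μ = 0.053, σ = 0.179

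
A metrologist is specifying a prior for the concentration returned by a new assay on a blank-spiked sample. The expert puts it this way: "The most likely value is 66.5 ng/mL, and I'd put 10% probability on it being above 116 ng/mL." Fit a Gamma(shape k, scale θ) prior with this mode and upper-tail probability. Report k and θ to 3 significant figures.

Gamma(k,θ) with k>1 has mode (k−1)θ, so θ = 66.5/(k−1).
Need P(X < 116) = 0.9 with θ tied to k this way. Start at k = 2, θ = 66.5: P(X<116) ≈ 0.520.
Too low — raise k to concentrate. Iterating converges to k ≈ 7.13.
Then θ = 66.5/(7.13−1) ≈ 10.8.

k ≈ 7.13, θ ≈ 10.8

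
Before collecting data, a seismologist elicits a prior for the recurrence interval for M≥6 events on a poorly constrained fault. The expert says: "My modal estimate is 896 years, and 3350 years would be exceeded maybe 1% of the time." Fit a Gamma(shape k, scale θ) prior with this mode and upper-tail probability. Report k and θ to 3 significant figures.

Gamma(k,θ) with k>1 has mode (k−1)θ, so θ = 896/(k−1).
Need P(X < 3350) = 0.99 with θ tied to k this way. Start at k = 2, θ = 896: P(X<3350) ≈ 0.887.
Too low — raise k to concentrate. Iterating converges to k ≈ 3.45.
Then θ = 896/(3.45−1) ≈ 366.

k ≈ 3.45, θ ≈ 366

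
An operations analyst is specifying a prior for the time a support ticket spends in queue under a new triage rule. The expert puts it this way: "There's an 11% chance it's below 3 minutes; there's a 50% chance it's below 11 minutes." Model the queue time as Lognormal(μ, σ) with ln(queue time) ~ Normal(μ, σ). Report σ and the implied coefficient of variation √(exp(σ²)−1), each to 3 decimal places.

σ ≈ 1.059, CV ≈ 1.439

If T ~ Lognormal(μ,σ) then ln T ~ Normal(μ,σ), so the p-quantile of ln T is μ + z_p·σ.
ln(3) = 1.099 and ln(11) = 2.398; z_{0.11} = -1.227, z_{0.5} = 0.
σ = (2.398 − 1.099)/(0 − (-1.227)) = 1.059.
μ = 1.099 − (-1.227)·1.059 = 2.398.
CV = √(exp(σ²)−1) = √(exp(1.1222)−1) = 1.439.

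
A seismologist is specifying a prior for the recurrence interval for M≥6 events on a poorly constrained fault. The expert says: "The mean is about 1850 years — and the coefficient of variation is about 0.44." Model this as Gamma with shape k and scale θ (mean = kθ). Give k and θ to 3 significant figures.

k ≈ 5.17, θ ≈ 358

For Gamma(k, scale θ): mean = kθ, variance = kθ², so CV = 1/√k.
CV = 0.44, hence k = 1/CV² = 5.17.
Then θ = mean/k = 1850/5.17 = 358.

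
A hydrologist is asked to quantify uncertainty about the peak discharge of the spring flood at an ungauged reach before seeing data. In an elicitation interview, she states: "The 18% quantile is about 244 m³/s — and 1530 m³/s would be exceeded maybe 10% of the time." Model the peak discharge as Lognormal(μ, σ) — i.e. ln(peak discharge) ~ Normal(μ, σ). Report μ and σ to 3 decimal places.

If T ~ Lognormal(μ,σ) then ln T ~ Normal(μ,σ), so the p-quantile of ln T is μ + z_p·σ.
ln(244) = 5.497 and ln(1530) = 7.333; z_{0.18} = -0.9154, z_{0.9} = 1.282.
σ = (7.333 − 5.497)/(1.282 − (-0.9154)) = 0.836.
μ = 5.497 − (-0.9154)·0.836 = 6.262.

μ ≈ 6.262, σ ≈ 0.836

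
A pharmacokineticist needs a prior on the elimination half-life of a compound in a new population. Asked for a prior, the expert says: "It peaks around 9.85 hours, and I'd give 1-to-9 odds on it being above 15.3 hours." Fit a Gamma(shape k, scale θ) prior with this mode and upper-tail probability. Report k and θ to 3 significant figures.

Gamma(k,θ) with k>1 has mode (k−1)θ, so θ = 9.85/(k−1).
Need P(X < 15.3) = 0.9 with θ tied to k this way. Start at k = 2, θ = 9.85: P(X<15.3) ≈ 0.460.
Too low — raise k to concentrate. Iterating converges to k ≈ 10.6.
Then θ = 9.85/(10.6−1) ≈ 1.02.

k ≈ 10.6, θ ≈ 1.02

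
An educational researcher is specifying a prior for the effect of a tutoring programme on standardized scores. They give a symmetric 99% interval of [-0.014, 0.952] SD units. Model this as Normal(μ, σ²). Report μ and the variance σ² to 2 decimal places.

A symmetric 99% interval runs μ ± z·σ with z = 2.576.
Half-width = 0.483, so σ = 0.483/2.576 = 0.188 and σ² = 0.04.
μ is the interval midpoint, 0.47.

μ = 0.47, σ² = 0.04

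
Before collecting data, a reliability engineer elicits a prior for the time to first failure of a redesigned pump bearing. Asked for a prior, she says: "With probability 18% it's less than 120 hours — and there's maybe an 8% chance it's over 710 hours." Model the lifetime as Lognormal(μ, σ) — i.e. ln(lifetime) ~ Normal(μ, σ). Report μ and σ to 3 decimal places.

If T ~ Lognormal(μ,σ) then ln T ~ Normal(μ,σ), so the p-quantile of ln T is μ + z_p·σ.
ln(120) = 4.787 and ln(710) = 6.565; z_{0.18} = -0.9154, z_{0.92} = 1.405.
σ = (6.565 − 4.787)/(1.405 − (-0.9154)) = 0.766.
μ = 4.787 − (-0.9154)·0.766 = 5.489.

μ ≈ 5.489, σ ≈ 0.766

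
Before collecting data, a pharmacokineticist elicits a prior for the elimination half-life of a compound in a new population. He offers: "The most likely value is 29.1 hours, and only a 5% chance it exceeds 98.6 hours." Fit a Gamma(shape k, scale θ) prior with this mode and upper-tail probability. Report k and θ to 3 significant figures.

Gamma(k,θ) with k>1 has mode (k−1)θ, so θ = 29.1/(k−1).
Need P(X < 98.6) = 0.95 with θ tied to k this way. Start at k = 2, θ = 29.1: P(X<98.6) ≈ 0.852.
Too low — raise k to concentrate. Iterating converges to k ≈ 2.74.
Then θ = 29.1/(2.74−1) ≈ 16.7.

k ≈ 2.74, θ ≈ 16.7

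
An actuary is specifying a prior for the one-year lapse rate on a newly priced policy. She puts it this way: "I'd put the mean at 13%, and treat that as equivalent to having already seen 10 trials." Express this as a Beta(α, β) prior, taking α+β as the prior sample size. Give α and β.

α = 1.3, β = 8.7

Under the effective-sample-size interpretation, Beta(α, β) has prior mean α/(α+β) and prior sample size α+β.
So α+β = 10 and α/(α+β) = 0.13, giving α = 0.13·10 = 1.3 and β = 10 − 1.3 = 8.7.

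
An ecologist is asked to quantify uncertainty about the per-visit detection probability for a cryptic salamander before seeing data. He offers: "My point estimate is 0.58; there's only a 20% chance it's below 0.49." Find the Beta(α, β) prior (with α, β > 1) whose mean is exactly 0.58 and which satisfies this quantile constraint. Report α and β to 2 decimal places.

α ≈ 12.23, β ≈ 8.85

With mean 0.58 fixed, write α = 0.58s, β = 0.42s where s = α+β.
Need P(θ < 0.49) = 0.2 under Beta(0.58s, 0.42s). Normal approximation: (q−m)/√(m(1−m)/s) ≈ z_{0.2} = -0.842, so s ≈ 0.58·0.42·(-0.842)²/(0.49−0.58)² = 21.3.
At s = 21.3: P(θ<0.49) ≈ 0.199. Adjusting to match 0.2 gives s ≈ 21.08.
So α = 0.58·21.08 ≈ 12.23, β = 0.42·21.08 ≈ 8.85.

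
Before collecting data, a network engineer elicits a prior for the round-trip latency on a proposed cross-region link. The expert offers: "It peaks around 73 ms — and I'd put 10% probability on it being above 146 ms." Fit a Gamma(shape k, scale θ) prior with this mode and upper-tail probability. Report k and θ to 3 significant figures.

Gamma(k,θ) with k>1 has mode (k−1)θ, so θ = 73/(k−1).
Need P(X < 146) = 0.9 with θ tied to k this way. Start at k = 2, θ = 73: P(X<146) ≈ 0.594.
Too low — raise k to concentrate. Iterating converges to k ≈ 4.99.
Then θ = 73/(4.99−1) ≈ 18.3.

k ≈ 4.99, θ ≈ 18.3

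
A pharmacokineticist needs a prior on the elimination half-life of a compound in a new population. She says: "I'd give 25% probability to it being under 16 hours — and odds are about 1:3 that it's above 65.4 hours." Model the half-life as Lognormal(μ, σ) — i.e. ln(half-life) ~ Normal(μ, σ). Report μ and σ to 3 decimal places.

μ ≈ 3.477, σ ≈ 1.044

If T ~ Lognormal(μ,σ) then ln T ~ Normal(μ,σ), so the p-quantile of ln T is μ + z_p·σ.
ln(16) = 2.773 and ln(65.4) = 4.181; z_{0.25} = -0.6745, z_{0.75} = 0.6745.
σ = (4.181 − 2.773)/(0.6745 − (-0.6745)) = 1.044.
μ = 2.773 − (-0.6745)·1.044 = 3.477.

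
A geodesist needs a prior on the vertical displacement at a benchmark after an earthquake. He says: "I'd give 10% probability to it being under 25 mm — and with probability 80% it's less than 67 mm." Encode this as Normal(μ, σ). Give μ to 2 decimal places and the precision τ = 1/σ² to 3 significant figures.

For Normal(μ,σ), the p-quantile is μ + z_p·σ. Here z_{0.1} = -1.282, z_{0.8} = 0.8416.
So 25 = μ − 1.282σ and 67 = μ + 0.8416σ.
Subtracting: σ = (67 − 25)/(0.8416 − (-1.282)) = 19.78.
Then μ = 25 − (-1.282)·19.78 = 50.35.
Precision τ = 1/σ² = 1/19.78² = 0.00256.

μ = 50.35, τ = 0.00256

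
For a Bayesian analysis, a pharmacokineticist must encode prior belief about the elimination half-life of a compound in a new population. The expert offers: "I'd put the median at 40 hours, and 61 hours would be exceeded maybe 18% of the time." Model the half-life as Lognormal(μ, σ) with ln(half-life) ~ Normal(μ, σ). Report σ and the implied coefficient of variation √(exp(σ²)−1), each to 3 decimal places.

σ ≈ 0.461, CV ≈ 0.487

If T ~ Lognormal(μ,σ) then ln T ~ Normal(μ,σ), so the p-quantile of ln T is μ + z_p·σ.
ln(40) = 3.689 and ln(61) = 4.111; z_{0.5} = 0, z_{0.82} = 0.9154.
σ = (4.111 − 3.689)/(0.9154 − (0)) = 0.461.
μ = 3.689 − (0)·0.461 = 3.689.
CV = √(exp(σ²)−1) = √(exp(0.2125)−1) = 0.487.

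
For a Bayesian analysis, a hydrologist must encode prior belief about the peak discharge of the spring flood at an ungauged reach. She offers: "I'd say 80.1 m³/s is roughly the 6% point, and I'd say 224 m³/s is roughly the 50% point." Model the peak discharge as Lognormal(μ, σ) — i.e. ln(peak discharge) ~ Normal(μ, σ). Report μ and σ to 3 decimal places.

μ ≈ 5.412, σ ≈ 0.661

If T ~ Lognormal(μ,σ) then ln T ~ Normal(μ,σ), so the p-quantile of ln T is μ + z_p·σ.
ln(80.1) = 4.383 and ln(224) = 5.412; z_{0.06} = -1.555, z_{0.5} = 0.
σ = (5.412 − 4.383)/(0 − (-1.555)) = 0.661.
μ = 4.383 − (-1.555)·0.661 = 5.412.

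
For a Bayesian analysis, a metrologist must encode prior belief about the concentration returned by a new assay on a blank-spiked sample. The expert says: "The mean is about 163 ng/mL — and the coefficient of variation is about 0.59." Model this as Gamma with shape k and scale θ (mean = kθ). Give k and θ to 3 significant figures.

k ≈ 2.87, θ ≈ 56.7

For Gamma(k, scale θ): mean = kθ, variance = kθ², so CV = 1/√k.
CV = 0.59, hence k = 1/CV² = 2.87.
Then θ = mean/k = 163/2.87 = 56.7.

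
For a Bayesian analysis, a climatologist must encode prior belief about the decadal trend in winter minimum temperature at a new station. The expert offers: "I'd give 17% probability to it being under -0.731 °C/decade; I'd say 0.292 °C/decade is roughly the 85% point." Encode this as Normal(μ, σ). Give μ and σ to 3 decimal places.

For Normal(μ,σ), the p-quantile is μ + z_p·σ. Here z_{0.17} = -0.9542, z_{0.85} = 1.036.
So -0.731 = μ − 0.9542σ and 0.292 = μ + 1.036σ.
Subtracting: σ = (0.292 − -0.731)/(1.036 − (-0.9542)) = 0.514.
Then μ = -0.731 − (-0.9542)·0.514 = -0.241.

μ = -0.241, σ = 0.514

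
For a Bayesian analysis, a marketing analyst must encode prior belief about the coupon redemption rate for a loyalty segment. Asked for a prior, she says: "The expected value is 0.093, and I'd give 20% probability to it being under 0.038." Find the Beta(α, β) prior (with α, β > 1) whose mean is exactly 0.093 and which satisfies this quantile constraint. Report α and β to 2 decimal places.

α ≈ 1.81, β ≈ 17.68

With mean 0.093 fixed, write α = 0.093s, β = 0.907s where s = α+β.
Need P(θ < 0.038) = 0.2 under Beta(0.093s, 0.907s). Normal approximation: (q−m)/√(m(1−m)/s) ≈ z_{0.2} = -0.842, so s ≈ 0.093·0.907·(-0.842)²/(0.038−0.093)² = 19.8.
At s = 19.8: P(θ<0.038) ≈ 0.198. Adjusting to match 0.2 gives s ≈ 19.50.
So α = 0.093·19.50 ≈ 1.81, β = 0.907·19.50 ≈ 17.68.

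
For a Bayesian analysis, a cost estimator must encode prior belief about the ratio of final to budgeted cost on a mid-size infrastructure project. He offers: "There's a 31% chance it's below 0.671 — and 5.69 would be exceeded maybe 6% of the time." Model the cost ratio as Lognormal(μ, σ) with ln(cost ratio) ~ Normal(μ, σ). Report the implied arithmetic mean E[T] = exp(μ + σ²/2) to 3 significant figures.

E[T] ≈ 1.94

If T ~ Lognormal(μ,σ) then ln T ~ Normal(μ,σ), so the p-quantile of ln T is μ + z_p·σ.
ln(0.671) = -0.399 and ln(5.69) = 1.739; z_{0.31} = -0.4959, z_{0.94} = 1.555.
σ = (1.739 − -0.399)/(1.555 − (-0.4959)) = 1.042.
μ = -0.399 − (-0.4959)·1.042 = 0.118.
E[T] = exp(μ + σ²/2) = exp(0.118 + 0.5434) = 1.94.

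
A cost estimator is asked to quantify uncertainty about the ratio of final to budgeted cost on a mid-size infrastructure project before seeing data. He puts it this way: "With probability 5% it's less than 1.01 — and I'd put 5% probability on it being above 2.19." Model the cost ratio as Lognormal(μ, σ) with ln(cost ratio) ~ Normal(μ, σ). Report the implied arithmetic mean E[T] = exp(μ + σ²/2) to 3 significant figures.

E[T] ≈ 1.53

If T ~ Lognormal(μ,σ) then ln T ~ Normal(μ,σ), so the p-quantile of ln T is μ + z_p·σ.
ln(1.01) = 0.00995 and ln(2.19) = 0.7839; z_{0.05} = -1.645, z_{0.95} = 1.645.
σ = (0.7839 − 0.00995)/(1.645 − (-1.645)) = 0.235.
μ = 0.00995 − (-1.645)·0.235 = 0.397.
E[T] = exp(μ + σ²/2) = exp(0.397 + 0.0277) = 1.53.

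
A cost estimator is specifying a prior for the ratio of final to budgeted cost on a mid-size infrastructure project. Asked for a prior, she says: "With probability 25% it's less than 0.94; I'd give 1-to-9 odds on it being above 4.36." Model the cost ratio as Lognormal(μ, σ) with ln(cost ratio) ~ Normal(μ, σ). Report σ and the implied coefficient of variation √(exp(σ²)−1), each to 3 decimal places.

σ ≈ 0.784, CV ≈ 0.922

If T ~ Lognormal(μ,σ) then ln T ~ Normal(μ,σ), so the p-quantile of ln T is μ + z_p·σ.
ln(0.94) = -0.06188 and ln(4.36) = 1.472; z_{0.25} = -0.6745, z_{0.9} = 1.282.
σ = (1.472 − -0.06188)/(1.282 − (-0.6745)) = 0.784.
μ = -0.06188 − (-0.6745)·0.784 = 0.467.
CV = √(exp(σ²)−1) = √(exp(0.6153)−1) = 0.922.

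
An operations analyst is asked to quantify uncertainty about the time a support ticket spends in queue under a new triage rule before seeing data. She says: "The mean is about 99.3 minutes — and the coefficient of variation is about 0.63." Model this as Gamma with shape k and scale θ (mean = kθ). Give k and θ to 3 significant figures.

k ≈ 2.52, θ ≈ 39.4

For Gamma(k, scale θ): mean = kθ, variance = kθ², so CV = 1/√k.
CV = 0.63, hence k = 1/CV² = 2.52.
Then θ = mean/k = 99.3/2.52 = 39.4.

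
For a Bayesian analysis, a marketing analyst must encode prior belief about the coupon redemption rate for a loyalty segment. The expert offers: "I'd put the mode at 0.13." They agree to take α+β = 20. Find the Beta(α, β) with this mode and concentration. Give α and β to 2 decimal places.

For α,β > 1 the Beta mode is (α−1)/(α+β−2). With α+β = 20, the mode is (α−1)/18.
Set (α−1)/18 = 0.13 → α = 1 + 0.13·18 = 3.34.
β = 20 − α = 16.66.

α = 3.34, β = 16.66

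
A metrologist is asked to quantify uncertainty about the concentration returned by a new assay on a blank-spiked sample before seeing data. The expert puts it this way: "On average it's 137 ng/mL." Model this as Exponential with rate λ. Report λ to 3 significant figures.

Exponential mean = 1/λ, so λ = 1/137.0 = 0.0073.

λ ≈ 0.0073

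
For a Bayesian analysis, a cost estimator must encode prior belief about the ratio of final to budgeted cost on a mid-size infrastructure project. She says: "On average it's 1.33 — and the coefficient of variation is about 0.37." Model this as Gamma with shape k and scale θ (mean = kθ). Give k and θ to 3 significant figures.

k ≈ 7.3, θ ≈ 0.182

For Gamma(k, scale θ): mean = kθ, variance = kθ², so CV = 1/√k.
CV = 0.37, hence k = 1/CV² = 7.3.
Then θ = mean/k = 1.33/7.3 = 0.182.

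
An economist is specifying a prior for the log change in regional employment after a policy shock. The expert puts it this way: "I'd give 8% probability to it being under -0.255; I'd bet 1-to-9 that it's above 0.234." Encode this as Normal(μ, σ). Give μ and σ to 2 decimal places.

μ = 0.00, σ = 0.18

For Normal(μ,σ), the p-quantile is μ + z_p·σ. Here z_{0.08} = -1.405, z_{0.9} = 1.282.
So -0.255 = μ − 1.405σ and 0.234 = μ + 1.282σ.
Subtracting: σ = (0.234 − -0.255)/(1.282 − (-1.405)) = 0.18.
Then μ = -0.255 − (-1.405)·0.18 = 0.00.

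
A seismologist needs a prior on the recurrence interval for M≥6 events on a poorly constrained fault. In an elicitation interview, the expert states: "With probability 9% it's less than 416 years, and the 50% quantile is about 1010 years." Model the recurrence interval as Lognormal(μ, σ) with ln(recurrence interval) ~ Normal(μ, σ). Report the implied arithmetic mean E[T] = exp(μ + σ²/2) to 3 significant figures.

If T ~ Lognormal(μ,σ) then ln T ~ Normal(μ,σ), so the p-quantile of ln T is μ + z_p·σ.
ln(416) = 6.031 and ln(1010) = 6.918; z_{0.09} = -1.341, z_{0.5} = 0.
σ = (6.918 − 6.031)/(0 − (-1.341)) = 0.662.
μ = 6.031 − (-1.341)·0.662 = 6.918.
E[T] = exp(μ + σ²/2) = exp(6.918 + 0.2188) = 1260 years.

E[T] ≈ 1260 years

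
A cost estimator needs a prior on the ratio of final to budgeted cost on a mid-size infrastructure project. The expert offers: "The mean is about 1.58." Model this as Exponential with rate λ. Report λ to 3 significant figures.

Exponential mean = 1/λ, so λ = 1/1.58 = 0.633.

λ ≈ 0.633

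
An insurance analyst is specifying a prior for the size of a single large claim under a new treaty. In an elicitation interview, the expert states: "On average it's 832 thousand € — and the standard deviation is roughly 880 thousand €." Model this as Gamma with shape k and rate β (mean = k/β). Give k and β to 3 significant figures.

For Gamma(k, rate β): mean = k/β, variance = k/β², so CV = 1/√k.
CV = SD/mean = 880/832 = 1.058, hence k = 1/CV² = 0.894.
Then β = k/mean = 0.894/832 = 0.00107.

k ≈ 0.894, β ≈ 0.00107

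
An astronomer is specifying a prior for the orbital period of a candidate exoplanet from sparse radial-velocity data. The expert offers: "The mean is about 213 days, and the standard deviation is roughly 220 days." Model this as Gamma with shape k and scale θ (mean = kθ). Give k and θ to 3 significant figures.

k ≈ 0.937, θ ≈ 227

For Gamma(k, scale θ): mean = kθ, variance = kθ², so CV = 1/√k.
CV = SD/mean = 220/213 = 1.033, hence k = 1/CV² = 0.937.
Then θ = mean/k = 213/0.937 = 227.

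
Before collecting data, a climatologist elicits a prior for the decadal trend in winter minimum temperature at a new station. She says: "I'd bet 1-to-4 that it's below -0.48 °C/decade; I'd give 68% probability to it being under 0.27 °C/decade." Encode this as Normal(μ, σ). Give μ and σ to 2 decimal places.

μ = 0.00, σ = 0.57

For Normal(μ,σ), the p-quantile is μ + z_p·σ. Here z_{0.2} = -0.8416, z_{0.68} = 0.4677.
So -0.48 = μ − 0.8416σ and 0.27 = μ + 0.4677σ.
Subtracting: σ = (0.27 − -0.48)/(0.4677 − (-0.8416)) = 0.57.
Then μ = -0.48 − (-0.8416)·0.57 = 0.00.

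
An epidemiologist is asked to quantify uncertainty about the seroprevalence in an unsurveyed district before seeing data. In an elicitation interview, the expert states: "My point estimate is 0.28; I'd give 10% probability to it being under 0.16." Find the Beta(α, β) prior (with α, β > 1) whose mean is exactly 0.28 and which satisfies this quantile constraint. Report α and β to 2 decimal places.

With mean 0.28 fixed, write α = 0.28s, β = 0.72s where s = α+β.
Need P(θ < 0.16) = 0.1 under Beta(0.28s, 0.72s). Normal approximation: (q−m)/√(m(1−m)/s) ≈ z_{0.1} = -1.28, so s ≈ 0.28·0.72·(-1.28)²/(0.16−0.28)² = 23.0.
At s = 23.0: P(θ<0.16) ≈ 0.086. Adjusting to match 0.1 gives s ≈ 20.59.
So α = 0.28·20.59 ≈ 5.76, β = 0.72·20.59 ≈ 14.82.

α ≈ 5.76, β ≈ 14.82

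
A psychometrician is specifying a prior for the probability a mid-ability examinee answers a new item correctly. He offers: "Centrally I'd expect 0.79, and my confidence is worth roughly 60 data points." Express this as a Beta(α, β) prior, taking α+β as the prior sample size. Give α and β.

Under the effective-sample-size interpretation, Beta(α, β) has prior mean α/(α+β) and prior sample size α+β.
So α+β = 60 and α/(α+β) = 0.79, giving α = 0.79·60 = 47.4 and β = 60 − 47.4 = 12.6.

α = 47.4, β = 12.6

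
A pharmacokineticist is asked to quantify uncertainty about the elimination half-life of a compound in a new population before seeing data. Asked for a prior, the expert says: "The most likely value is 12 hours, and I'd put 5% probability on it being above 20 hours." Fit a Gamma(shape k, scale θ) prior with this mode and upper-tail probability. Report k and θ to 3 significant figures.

Gamma(k,θ) with k>1 has mode (k−1)θ, so θ = 12/(k−1).
Need P(X < 20) = 0.95 with θ tied to k this way. Start at k = 2, θ = 12: P(X<20) ≈ 0.496.
Too low — raise k to concentrate. Iterating converges to k ≈ 11.7.
Then θ = 12/(11.7−1) ≈ 1.12.

k ≈ 11.7, θ ≈ 1.12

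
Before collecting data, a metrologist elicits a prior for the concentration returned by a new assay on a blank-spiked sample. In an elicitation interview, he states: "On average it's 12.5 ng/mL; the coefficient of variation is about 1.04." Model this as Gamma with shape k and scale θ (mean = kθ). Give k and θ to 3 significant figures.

For Gamma(k, scale θ): mean = kθ, variance = kθ², so CV = 1/√k.
CV = 1.04, hence k = 1/CV² = 0.925.
Then θ = mean/k = 12.5/0.925 = 13.5.

k ≈ 0.925, θ ≈ 13.5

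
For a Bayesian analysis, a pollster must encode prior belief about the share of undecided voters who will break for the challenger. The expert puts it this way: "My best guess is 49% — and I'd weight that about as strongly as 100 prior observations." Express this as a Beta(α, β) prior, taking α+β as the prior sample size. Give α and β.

Under the effective-sample-size interpretation, Beta(α, β) has prior mean α/(α+β) and prior sample size α+β.
So α+β = 100 and α/(α+β) = 0.49, giving α = 0.49·100 = 49 and β = 100 − 49 = 51.

α = 49, β = 51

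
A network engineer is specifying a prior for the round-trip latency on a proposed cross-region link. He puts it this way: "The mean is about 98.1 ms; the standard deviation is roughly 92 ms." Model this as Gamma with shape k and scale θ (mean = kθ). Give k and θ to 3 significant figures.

For Gamma(k, scale θ): mean = kθ, variance = kθ², so CV = 1/√k.
CV = SD/mean = 92/98.1 = 0.9378, hence k = 1/CV² = 1.14.
Then θ = mean/k = 98.1/1.14 = 86.3.

k ≈ 1.14, θ ≈ 86.3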